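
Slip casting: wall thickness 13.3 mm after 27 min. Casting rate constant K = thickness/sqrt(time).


K = 13.3 / sqrt(27) = 13.3 / 5.1962 = 2.56 mm/min^0.5

2.56


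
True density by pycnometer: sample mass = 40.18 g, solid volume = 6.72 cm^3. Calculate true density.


TD = 40.18 / 6.72 = 5.979 g/cm^3

5.979


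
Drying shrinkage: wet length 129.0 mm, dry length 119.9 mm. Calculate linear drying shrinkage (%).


DS = (129.0 - 119.9) / 129.0 * 100 = 7.05%

7.05


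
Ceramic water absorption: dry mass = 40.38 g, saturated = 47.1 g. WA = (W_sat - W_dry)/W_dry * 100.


WA = (47.1 - 40.38) / 40.38 * 100 = 16.64%

16.64


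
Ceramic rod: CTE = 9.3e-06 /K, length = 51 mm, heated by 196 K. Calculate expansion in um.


dL = 9.3e-06 * 51 * 196 * 1000 = 92.963 um

92.963


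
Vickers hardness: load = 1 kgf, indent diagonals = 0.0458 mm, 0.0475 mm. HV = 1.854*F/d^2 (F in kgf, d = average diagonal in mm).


d_avg = (0.0458+0.0475)/2 = 0.04665 mm
HV = 1.854*1/0.04665^2 = 852

852


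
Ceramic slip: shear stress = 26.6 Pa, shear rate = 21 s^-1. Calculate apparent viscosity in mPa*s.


eta = tau/gamma * 1000 = 26.6/21 * 1000 = 1266.7 mPa*s

1266.7


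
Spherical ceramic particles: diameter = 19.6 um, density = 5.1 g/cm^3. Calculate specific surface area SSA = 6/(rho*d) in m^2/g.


SSA = 6 / (5.1 * 19.6) = 0.06 m^2/g

0.06


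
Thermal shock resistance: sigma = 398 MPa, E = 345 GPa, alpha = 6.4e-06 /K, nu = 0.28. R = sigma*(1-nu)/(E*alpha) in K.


R = 398*(1-0.28)/(345*1000*6.4e-06) = 130 K

130


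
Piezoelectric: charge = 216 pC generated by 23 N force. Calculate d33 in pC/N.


d33 = 216 / 23 = 9.4 pC/N

9.4


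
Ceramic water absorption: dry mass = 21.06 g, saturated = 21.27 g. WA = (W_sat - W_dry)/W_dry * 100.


WA = (21.27 - 21.06) / 21.06 * 100 = 1.0%

1.0


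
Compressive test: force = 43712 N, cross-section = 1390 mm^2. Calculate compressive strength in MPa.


CS = 43712 / 1390 = 31.4 MPa

31.4


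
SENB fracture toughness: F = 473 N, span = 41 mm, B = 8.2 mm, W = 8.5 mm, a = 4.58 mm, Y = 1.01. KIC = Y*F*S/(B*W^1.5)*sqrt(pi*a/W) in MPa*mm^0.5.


KIC = 1.01*473*41/(8.2*8.5^1.5)*sqrt(pi*4.58/8.5) = 125.41

125.41


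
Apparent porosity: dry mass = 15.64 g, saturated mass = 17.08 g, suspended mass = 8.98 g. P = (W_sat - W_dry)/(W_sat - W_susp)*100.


P = (17.08 - 15.64) / (17.08 - 8.98) * 100 = 1.44 / 8.1 * 100 = 17.8%

17.8


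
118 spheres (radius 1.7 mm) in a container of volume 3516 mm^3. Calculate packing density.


V_sphere = 4/3*pi*1.7^3 = 20.5795 mm^3
Total V = 118*20.5795 = 2428.381 mm^3
PD = 2428.381 / 3516 = 0.691

0.691


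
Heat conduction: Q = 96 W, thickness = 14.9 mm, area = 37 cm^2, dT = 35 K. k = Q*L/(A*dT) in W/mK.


k = 96*14.9/1000/(37/10000*35) = 11.05 W/mK

11.05


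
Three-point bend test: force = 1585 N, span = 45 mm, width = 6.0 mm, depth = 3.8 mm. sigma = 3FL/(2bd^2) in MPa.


sigma = 3*1585*45/(2*6.0*3.8^2) = 1234.9 MPa

1234.9


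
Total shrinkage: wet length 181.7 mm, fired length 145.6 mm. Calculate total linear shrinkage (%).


TS = (181.7 - 145.6) / 181.7 * 100 = 19.87%

19.87


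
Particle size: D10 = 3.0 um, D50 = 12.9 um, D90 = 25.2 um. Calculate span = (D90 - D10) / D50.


Span = (25.2 - 3.0) / 12.9 = 22.2 / 12.9 = 1.721

1.721


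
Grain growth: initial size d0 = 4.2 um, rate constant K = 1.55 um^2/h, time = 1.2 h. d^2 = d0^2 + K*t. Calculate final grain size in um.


d^2 = 4.2^2 + 1.55*1.2 = 19.5
d = sqrt(19.5) = 4.42 um

4.42


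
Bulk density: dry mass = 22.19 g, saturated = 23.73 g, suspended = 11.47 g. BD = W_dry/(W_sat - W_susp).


BD = 22.19 / (23.73 - 11.47) = 22.19 / 12.26 = 1.81 g/cm^3

1.81


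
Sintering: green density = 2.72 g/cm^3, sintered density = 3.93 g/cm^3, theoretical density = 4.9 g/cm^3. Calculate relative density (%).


Relative = 3.93 / 4.9 * 100 = 80.2%

80.2


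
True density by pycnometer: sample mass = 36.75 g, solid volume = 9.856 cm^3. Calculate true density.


TD = 36.75 / 9.856 = 3.729 g/cm^3

3.729


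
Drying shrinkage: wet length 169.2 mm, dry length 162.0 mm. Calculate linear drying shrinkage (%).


DS = (169.2 - 162.0) / 169.2 * 100 = 4.26%

4.26


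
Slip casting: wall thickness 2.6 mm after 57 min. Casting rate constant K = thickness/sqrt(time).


K = 2.6 / sqrt(57) = 2.6 / 7.5498 = 0.344 mm/min^0.5

0.344


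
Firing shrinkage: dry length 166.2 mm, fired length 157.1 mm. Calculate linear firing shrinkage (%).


FS = (166.2 - 157.1) / 166.2 * 100 = 5.48%

5.48


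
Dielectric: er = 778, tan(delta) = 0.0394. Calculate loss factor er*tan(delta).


Loss = 778 * 0.0394 = 30.653

30.653


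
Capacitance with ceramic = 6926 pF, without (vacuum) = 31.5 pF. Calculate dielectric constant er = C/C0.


er = 6926 / 31.5 = 219.87

219.87


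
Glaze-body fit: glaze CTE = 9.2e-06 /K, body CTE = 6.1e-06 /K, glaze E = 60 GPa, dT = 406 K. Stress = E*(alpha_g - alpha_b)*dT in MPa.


Stress = 60*1000*(9.2e-06 - 6.1e-06)*406 = 75.5 MPa

75.5


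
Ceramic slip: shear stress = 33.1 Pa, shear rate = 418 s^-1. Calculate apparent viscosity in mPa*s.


eta = tau/gamma * 1000 = 33.1/418 * 1000 = 79.2 mPa*s

79.2


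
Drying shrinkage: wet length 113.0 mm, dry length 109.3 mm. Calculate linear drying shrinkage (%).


DS = (113.0 - 109.3) / 113.0 * 100 = 3.27%

3.27


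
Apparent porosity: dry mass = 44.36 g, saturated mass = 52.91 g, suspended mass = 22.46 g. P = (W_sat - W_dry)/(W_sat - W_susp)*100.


P = (52.91 - 44.36) / (52.91 - 22.46) * 100 = 8.55 / 30.45 * 100 = 28.1%

28.1


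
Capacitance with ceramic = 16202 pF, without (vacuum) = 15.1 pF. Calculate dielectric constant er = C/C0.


er = 16202 / 15.1 = 1072.98

1072.98


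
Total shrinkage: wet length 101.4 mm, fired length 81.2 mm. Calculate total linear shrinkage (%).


TS = (101.4 - 81.2) / 101.4 * 100 = 19.92%

19.92


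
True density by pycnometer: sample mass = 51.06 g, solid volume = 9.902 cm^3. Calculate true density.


TD = 51.06 / 9.902 = 5.157 g/cm^3

5.157


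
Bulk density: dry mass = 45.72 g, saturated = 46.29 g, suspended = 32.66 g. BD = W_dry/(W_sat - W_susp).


BD = 45.72 / (46.29 - 32.66) = 45.72 / 13.63 = 3.354 g/cm^3

3.354


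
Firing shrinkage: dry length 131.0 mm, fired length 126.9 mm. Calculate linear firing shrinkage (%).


FS = (131.0 - 126.9) / 131.0 * 100 = 3.13%

3.13


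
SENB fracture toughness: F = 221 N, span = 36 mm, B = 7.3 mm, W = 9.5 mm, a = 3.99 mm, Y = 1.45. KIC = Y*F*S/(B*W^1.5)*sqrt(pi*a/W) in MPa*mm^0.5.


KIC = 1.45*221*36/(7.3*9.5^1.5)*sqrt(pi*3.99/9.5) = 61.99

61.99


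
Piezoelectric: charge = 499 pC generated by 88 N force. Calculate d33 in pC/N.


d33 = 499 / 88 = 5.7 pC/N

5.7


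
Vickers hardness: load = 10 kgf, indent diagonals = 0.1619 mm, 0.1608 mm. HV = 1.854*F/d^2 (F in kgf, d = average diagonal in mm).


d_avg = (0.1619+0.1608)/2 = 0.16135 mm
HV = 1.854*10/0.16135^2 = 712

712


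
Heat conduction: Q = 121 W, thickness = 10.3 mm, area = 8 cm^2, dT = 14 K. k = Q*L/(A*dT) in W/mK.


k = 121*10.3/1000/(8/10000*14) = 111.28 W/mK

111.28


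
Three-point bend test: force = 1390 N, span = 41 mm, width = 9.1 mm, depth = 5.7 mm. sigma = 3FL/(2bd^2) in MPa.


sigma = 3*1390*41/(2*9.1*5.7^2) = 289.1 MPa

289.1


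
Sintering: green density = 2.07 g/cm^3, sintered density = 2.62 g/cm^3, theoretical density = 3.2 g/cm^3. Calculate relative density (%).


Relative = 2.62 / 3.2 * 100 = 81.9%

81.9


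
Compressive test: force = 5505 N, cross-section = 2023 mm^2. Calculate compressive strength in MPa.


CS = 5505 / 2023 = 2.7 MPa

2.7


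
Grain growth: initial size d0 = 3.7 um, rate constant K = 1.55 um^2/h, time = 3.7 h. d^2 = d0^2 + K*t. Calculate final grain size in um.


d^2 = 3.7^2 + 1.55*3.7 = 19.425
d = sqrt(19.425) = 4.41 um

4.41


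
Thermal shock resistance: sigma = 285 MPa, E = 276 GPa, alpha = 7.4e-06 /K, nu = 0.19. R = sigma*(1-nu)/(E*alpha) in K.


R = 285*(1-0.19)/(276*1000*7.4e-06) = 113 K

113


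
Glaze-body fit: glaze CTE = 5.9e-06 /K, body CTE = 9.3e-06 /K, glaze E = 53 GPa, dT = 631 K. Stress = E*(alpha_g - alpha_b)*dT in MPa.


Stress = 53*1000*(5.9e-06 - 9.3e-06)*631 = -113.7 MPa

-113.7


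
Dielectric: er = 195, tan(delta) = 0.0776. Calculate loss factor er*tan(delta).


Loss = 195 * 0.0776 = 15.132

15.132


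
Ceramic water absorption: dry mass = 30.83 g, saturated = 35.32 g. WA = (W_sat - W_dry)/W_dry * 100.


WA = (35.32 - 30.83) / 30.83 * 100 = 14.56%

14.56


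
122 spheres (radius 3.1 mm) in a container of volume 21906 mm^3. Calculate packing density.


V_sphere = 4/3*pi*3.1^3 = 124.7882 mm^3
Total V = 122*124.7882 = 15224.1604 mm^3
PD = 15224.1604 / 21906 = 0.695

0.695


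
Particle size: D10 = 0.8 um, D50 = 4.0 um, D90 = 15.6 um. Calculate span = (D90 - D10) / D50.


Span = (15.6 - 0.8) / 4.0 = 14.8 / 4.0 = 3.7

3.7


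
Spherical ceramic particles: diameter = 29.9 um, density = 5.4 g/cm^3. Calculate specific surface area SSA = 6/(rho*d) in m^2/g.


SSA = 6 / (5.4 * 29.9) = 0.037 m^2/g

0.037


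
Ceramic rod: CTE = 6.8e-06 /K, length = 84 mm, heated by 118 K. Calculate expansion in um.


dL = 6.8e-06 * 84 * 118 * 1000 = 67.402 um

67.402


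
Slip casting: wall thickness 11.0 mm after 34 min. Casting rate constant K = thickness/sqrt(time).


K = 11.0 / sqrt(34) = 11.0 / 5.831 = 1.886 mm/min^0.5

1.886


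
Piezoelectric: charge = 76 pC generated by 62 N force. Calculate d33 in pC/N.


d33 = 76 / 62 = 1.2 pC/N

1.2


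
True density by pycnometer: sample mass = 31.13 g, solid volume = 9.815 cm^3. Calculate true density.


TD = 31.13 / 9.815 = 3.172 g/cm^3

3.172


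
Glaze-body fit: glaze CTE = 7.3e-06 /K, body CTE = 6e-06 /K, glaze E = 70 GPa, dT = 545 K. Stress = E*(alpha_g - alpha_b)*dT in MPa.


Stress = 70*1000*(7.3e-06 - 6e-06)*545 = 49.6 MPa

49.6


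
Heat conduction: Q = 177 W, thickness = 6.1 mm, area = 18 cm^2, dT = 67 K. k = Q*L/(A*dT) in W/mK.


k = 177*6.1/1000/(18/10000*67) = 8.95 W/mK

8.95


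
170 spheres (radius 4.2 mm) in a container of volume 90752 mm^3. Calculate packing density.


V_sphere = 4/3*pi*4.2^3 = 310.3391 mm^3
Total V = 170*310.3391 = 52757.647 mm^3
PD = 52757.647 / 90752 = 0.581

0.581


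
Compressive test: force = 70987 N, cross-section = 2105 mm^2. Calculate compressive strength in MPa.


CS = 70987 / 2105 = 33.7 MPa

33.7


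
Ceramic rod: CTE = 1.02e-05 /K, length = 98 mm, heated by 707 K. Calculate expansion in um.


dL = 1.02e-05 * 98 * 707 * 1000 = 706.717 um

706.717


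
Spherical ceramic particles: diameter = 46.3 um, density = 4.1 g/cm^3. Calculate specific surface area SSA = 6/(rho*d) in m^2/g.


SSA = 6 / (4.1 * 46.3) = 0.032 m^2/g

0.032


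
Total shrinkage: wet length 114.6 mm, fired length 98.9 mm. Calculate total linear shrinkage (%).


TS = (114.6 - 98.9) / 114.6 * 100 = 13.7%

13.7


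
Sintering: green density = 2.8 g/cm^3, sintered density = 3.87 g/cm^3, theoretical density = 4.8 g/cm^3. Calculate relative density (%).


Relative = 3.87 / 4.8 * 100 = 80.6%

80.6


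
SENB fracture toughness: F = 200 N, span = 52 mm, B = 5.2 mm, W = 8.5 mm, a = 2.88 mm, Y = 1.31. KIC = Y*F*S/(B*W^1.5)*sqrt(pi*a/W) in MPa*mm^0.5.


KIC = 1.31*200*52/(5.2*8.5^1.5)*sqrt(pi*2.88/8.5) = 109.08

109.08


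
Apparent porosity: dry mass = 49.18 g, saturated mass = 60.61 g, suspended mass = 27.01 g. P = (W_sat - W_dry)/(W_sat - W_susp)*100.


P = (60.61 - 49.18) / (60.61 - 27.01) * 100 = 11.43 / 33.6 * 100 = 34.0%

34.0


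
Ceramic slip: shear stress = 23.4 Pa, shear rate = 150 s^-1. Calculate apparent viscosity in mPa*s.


eta = tau/gamma * 1000 = 23.4/150 * 1000 = 156.0 mPa*s

156.0


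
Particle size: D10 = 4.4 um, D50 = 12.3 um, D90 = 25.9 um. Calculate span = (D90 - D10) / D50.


Span = (25.9 - 4.4) / 12.3 = 21.5 / 12.3 = 1.748

1.748


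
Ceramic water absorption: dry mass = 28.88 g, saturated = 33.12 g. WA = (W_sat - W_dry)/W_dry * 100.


WA = (33.12 - 28.88) / 28.88 * 100 = 14.68%

14.68


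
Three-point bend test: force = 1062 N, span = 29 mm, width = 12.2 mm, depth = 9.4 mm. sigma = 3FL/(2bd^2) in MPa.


sigma = 3*1062*29/(2*12.2*9.4^2) = 42.9 MPa

42.9


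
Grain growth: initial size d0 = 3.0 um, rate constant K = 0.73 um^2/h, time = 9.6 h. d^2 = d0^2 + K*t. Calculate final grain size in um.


d^2 = 3.0^2 + 0.73*9.6 = 16.008
d = sqrt(16.008) = 4.0 um

4.0


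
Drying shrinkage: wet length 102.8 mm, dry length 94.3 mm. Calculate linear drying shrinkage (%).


DS = (102.8 - 94.3) / 102.8 * 100 = 8.27%

8.27


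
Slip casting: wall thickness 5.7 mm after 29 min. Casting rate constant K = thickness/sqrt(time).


K = 5.7 / sqrt(29) = 5.7 / 5.3852 = 1.058 mm/min^0.5

1.058


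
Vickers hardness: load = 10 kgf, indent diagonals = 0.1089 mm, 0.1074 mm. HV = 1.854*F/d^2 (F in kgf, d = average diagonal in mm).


d_avg = (0.1089+0.1074)/2 = 0.10815 mm
HV = 1.854*10/0.10815^2 = 1585

1585


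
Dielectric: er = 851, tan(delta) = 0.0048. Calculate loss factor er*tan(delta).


Loss = 851 * 0.0048 = 4.085

4.085


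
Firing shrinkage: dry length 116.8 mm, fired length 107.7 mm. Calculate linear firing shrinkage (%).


FS = (116.8 - 107.7) / 116.8 * 100 = 7.79%

7.79


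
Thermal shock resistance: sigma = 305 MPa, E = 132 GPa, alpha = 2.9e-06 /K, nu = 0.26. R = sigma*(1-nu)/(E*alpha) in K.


R = 305*(1-0.26)/(132*1000*2.9e-06) = 590 K

590


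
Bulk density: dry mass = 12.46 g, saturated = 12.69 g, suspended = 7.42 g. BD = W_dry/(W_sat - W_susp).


BD = 12.46 / (12.69 - 7.42) = 12.46 / 5.27 = 2.364 g/cm^3

2.364


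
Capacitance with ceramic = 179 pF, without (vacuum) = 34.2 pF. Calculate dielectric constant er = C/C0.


er = 179 / 34.2 = 5.23

5.23


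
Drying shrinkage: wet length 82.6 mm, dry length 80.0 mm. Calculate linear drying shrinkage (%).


DS = (82.6 - 80.0) / 82.6 * 100 = 3.15%

3.15


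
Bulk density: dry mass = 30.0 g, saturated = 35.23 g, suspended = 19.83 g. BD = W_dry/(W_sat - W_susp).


BD = 30.0 / (35.23 - 19.83) = 30.0 / 15.4 = 1.948 g/cm^3

1.948


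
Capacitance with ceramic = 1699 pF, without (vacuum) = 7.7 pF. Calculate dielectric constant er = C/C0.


er = 1699 / 7.7 = 220.65

220.65


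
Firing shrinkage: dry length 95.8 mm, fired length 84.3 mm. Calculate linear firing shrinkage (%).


FS = (95.8 - 84.3) / 95.8 * 100 = 12.0%

12.0


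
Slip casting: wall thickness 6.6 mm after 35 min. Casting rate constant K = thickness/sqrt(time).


K = 6.6 / sqrt(35) = 6.6 / 5.9161 = 1.116 mm/min^0.5

1.116


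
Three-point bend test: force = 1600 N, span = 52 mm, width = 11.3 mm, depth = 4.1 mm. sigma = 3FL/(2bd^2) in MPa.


sigma = 3*1600*52/(2*11.3*4.1^2) = 657.0 MPa

657.0


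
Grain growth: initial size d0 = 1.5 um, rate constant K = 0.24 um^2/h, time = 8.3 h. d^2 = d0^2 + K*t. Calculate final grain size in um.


d^2 = 1.5^2 + 0.24*8.3 = 4.242
d = sqrt(4.242) = 2.06 um

2.06


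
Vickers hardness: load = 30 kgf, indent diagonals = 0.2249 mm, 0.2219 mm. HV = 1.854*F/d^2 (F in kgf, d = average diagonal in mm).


d_avg = (0.2249+0.2219)/2 = 0.2234 mm
HV = 1.854*30/0.2234^2 = 1114

1114


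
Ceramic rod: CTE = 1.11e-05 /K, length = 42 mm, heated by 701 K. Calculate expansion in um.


dL = 1.11e-05 * 42 * 701 * 1000 = 326.806 um

326.806


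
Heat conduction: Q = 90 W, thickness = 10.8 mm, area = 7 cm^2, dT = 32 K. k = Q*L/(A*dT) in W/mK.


k = 90*10.8/1000/(7/10000*32) = 43.39 W/mK

43.39


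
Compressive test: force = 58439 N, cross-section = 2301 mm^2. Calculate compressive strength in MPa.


CS = 58439 / 2301 = 25.4 MPa

25.4


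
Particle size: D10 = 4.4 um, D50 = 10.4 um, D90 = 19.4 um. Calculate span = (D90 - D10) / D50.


Span = (19.4 - 4.4) / 10.4 = 15.0 / 10.4 = 1.442

1.442


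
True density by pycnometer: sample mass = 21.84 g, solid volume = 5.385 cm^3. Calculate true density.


TD = 21.84 / 5.385 = 4.056 g/cm^3

4.056


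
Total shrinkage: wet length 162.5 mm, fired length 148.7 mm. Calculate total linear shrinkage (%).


TS = (162.5 - 148.7) / 162.5 * 100 = 8.49%

8.49


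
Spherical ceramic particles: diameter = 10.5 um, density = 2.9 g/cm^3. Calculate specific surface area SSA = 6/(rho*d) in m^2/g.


SSA = 6 / (2.9 * 10.5) = 0.197 m^2/g

0.197


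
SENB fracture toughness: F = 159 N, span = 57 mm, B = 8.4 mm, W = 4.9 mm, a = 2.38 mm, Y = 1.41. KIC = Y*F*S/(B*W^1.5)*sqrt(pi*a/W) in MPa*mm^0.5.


KIC = 1.41*159*57/(8.4*4.9^1.5)*sqrt(pi*2.38/4.9) = 173.25

173.25


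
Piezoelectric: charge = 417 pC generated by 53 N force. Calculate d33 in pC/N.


d33 = 417 / 53 = 7.9 pC/N

7.9


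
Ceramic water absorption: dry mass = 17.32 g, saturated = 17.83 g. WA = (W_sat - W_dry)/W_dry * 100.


WA = (17.83 - 17.32) / 17.32 * 100 = 2.94%

2.94


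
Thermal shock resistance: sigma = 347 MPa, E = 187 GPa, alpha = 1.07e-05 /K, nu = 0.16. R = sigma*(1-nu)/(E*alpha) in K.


R = 347*(1-0.16)/(187*1000*1.07e-05) = 146 K

146


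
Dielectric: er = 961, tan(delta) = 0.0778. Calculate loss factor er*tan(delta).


Loss = 961 * 0.0778 = 74.766

74.766


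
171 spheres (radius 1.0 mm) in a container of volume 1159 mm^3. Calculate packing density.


V_sphere = 4/3*pi*1.0^3 = 4.1888 mm^3
Total V = 171*4.1888 = 716.2848 mm^3
PD = 716.2848 / 1159 = 0.618

0.618


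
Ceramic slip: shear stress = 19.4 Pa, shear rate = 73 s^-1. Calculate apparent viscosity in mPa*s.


eta = tau/gamma * 1000 = 19.4/73 * 1000 = 265.8 mPa*s

265.8


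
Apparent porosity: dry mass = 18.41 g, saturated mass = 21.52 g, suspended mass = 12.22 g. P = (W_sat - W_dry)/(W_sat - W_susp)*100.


P = (21.52 - 18.41) / (21.52 - 12.22) * 100 = 3.11 / 9.3 * 100 = 33.4%

33.4


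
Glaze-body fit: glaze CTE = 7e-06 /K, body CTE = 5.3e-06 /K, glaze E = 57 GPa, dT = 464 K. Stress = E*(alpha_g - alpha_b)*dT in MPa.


Stress = 57*1000*(7e-06 - 5.3e-06)*464 = 45.0 MPa

45.0


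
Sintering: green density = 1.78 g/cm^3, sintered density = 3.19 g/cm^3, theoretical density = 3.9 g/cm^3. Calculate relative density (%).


Relative = 3.19 / 3.9 * 100 = 81.8%

81.8


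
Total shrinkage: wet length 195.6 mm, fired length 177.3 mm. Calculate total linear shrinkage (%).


TS = (195.6 - 177.3) / 195.6 * 100 = 9.36%

9.36


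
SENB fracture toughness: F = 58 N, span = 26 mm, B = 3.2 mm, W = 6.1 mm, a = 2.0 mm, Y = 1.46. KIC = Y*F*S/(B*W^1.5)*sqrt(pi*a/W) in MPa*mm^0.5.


KIC = 1.46*58*26/(3.2*6.1^1.5)*sqrt(pi*2.0/6.1) = 46.35

46.35


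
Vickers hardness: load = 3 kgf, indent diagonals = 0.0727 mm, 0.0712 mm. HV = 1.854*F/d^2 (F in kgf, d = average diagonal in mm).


d_avg = (0.0727+0.0712)/2 = 0.07195 mm
HV = 1.854*3/0.07195^2 = 1074

1074


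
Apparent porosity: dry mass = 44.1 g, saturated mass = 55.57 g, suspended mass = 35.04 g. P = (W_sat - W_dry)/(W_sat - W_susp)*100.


P = (55.57 - 44.1) / (55.57 - 35.04) * 100 = 11.47 / 20.53 * 100 = 55.9%

55.9


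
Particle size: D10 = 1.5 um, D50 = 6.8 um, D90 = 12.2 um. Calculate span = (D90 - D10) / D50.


Span = (12.2 - 1.5) / 6.8 = 10.7 / 6.8 = 1.574

1.574


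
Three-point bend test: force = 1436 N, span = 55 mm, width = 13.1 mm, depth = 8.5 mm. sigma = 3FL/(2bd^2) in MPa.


sigma = 3*1436*55/(2*13.1*8.5^2) = 125.2 MPa

125.2


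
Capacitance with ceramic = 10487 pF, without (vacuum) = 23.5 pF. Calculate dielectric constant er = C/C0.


er = 10487 / 23.5 = 446.26

446.26


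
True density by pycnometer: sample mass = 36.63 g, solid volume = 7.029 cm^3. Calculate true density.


TD = 36.63 / 7.029 = 5.211 g/cm^3

5.211


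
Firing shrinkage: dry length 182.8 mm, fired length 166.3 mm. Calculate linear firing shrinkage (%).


FS = (182.8 - 166.3) / 182.8 * 100 = 9.03%

9.03


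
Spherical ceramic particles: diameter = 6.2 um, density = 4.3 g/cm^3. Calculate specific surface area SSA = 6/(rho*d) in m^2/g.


SSA = 6 / (4.3 * 6.2) = 0.225 m^2/g

0.225


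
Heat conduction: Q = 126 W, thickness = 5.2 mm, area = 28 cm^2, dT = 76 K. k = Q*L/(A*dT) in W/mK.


k = 126*5.2/1000/(28/10000*76) = 3.08 W/mK

3.08


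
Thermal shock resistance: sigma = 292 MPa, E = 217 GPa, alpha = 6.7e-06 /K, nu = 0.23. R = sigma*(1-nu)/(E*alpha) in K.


R = 292*(1-0.23)/(217*1000*6.7e-06) = 155 K

155


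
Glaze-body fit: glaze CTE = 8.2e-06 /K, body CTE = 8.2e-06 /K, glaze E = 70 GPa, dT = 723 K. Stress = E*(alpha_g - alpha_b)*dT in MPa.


Stress = 70*1000*(8.2e-06 - 8.2e-06)*723 = 0.0 MPa

0.0


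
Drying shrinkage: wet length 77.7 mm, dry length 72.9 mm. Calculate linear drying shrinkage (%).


DS = (77.7 - 72.9) / 77.7 * 100 = 6.18%

6.18


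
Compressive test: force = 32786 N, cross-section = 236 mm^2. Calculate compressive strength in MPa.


CS = 32786 / 236 = 138.9 MPa

138.9


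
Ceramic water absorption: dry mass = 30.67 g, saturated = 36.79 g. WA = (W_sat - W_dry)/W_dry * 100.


WA = (36.79 - 30.67) / 30.67 * 100 = 19.95%

19.95


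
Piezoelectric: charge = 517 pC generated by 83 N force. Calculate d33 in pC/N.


d33 = 517 / 83 = 6.2 pC/N

6.2


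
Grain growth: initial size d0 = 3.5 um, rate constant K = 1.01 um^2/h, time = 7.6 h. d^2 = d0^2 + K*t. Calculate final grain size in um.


d^2 = 3.5^2 + 1.01*7.6 = 19.926
d = sqrt(19.926) = 4.46 um

4.46


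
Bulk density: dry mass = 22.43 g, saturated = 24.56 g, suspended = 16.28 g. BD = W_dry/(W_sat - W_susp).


BD = 22.43 / (24.56 - 16.28) = 22.43 / 8.28 = 2.709 g/cm^3

2.709


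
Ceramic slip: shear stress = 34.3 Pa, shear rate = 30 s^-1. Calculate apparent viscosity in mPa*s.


eta = tau/gamma * 1000 = 34.3/30 * 1000 = 1143.3 mPa*s

1143.3


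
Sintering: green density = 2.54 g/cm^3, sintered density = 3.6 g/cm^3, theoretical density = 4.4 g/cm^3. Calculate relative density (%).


Relative = 3.6 / 4.4 * 100 = 81.8%

81.8


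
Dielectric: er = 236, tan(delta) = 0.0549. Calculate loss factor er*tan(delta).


Loss = 236 * 0.0549 = 12.956

12.956


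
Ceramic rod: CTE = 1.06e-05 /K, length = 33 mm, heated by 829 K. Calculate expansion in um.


dL = 1.06e-05 * 33 * 829 * 1000 = 289.984 um

289.984


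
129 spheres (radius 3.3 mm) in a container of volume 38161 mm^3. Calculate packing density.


V_sphere = 4/3*pi*3.3^3 = 150.5326 mm^3
Total V = 129*150.5326 = 19418.7054 mm^3
PD = 19418.7054 / 38161 = 0.509

0.509


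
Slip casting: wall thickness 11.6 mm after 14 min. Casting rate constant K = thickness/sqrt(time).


K = 11.6 / sqrt(14) = 11.6 / 3.7417 = 3.1 mm/min^0.5

3.1


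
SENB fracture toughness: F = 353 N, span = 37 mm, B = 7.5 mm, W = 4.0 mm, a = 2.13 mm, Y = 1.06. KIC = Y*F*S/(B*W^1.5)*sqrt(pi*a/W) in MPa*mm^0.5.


KIC = 1.06*353*37/(7.5*4.0^1.5)*sqrt(pi*2.13/4.0) = 298.45

298.45


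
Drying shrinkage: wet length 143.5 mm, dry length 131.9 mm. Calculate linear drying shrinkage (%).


DS = (143.5 - 131.9) / 143.5 * 100 = 8.08%

8.08


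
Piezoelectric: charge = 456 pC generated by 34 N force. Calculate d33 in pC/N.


d33 = 456 / 34 = 13.4 pC/N

13.4


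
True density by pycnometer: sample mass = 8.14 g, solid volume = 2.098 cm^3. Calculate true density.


TD = 8.14 / 2.098 = 3.88 g/cm^3

3.88


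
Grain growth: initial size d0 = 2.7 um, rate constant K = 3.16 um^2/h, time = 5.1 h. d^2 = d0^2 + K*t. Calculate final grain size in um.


d^2 = 2.7^2 + 3.16*5.1 = 23.406
d = sqrt(23.406) = 4.84 um

4.84


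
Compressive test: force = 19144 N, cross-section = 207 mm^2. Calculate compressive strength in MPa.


CS = 19144 / 207 = 92.5 MPa

92.5


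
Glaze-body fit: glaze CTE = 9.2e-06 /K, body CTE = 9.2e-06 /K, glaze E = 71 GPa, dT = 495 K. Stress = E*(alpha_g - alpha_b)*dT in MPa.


Stress = 71*1000*(9.2e-06 - 9.2e-06)*495 = 0.0 MPa

0.0


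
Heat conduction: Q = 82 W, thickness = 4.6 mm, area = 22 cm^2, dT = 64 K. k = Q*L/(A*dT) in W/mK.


k = 82*4.6/1000/(22/10000*64) = 2.68 W/mK

2.68


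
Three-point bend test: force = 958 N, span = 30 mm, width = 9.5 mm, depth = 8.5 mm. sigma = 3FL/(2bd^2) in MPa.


sigma = 3*958*30/(2*9.5*8.5^2) = 62.8 MPa

62.8


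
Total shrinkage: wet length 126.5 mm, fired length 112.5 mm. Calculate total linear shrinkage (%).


TS = (126.5 - 112.5) / 126.5 * 100 = 11.07%

11.07


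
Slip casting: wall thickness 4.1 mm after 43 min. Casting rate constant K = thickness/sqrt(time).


K = 4.1 / sqrt(43) = 4.1 / 6.5574 = 0.625 mm/min^0.5

0.625


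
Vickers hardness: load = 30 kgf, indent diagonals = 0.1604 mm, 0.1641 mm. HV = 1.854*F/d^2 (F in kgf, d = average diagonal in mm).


d_avg = (0.1604+0.1641)/2 = 0.16225 mm
HV = 1.854*30/0.16225^2 = 2113

2113


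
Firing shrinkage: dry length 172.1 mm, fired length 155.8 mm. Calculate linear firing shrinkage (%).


FS = (172.1 - 155.8) / 172.1 * 100 = 9.47%

9.47


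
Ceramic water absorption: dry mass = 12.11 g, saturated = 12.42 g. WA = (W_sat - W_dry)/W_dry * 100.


WA = (12.42 - 12.11) / 12.11 * 100 = 2.56%

2.56


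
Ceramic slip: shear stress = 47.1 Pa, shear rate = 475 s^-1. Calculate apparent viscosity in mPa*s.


eta = tau/gamma * 1000 = 47.1/475 * 1000 = 99.2 mPa*s

99.2


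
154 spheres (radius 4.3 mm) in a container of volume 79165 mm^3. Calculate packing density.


V_sphere = 4/3*pi*4.3^3 = 333.0381 mm^3
Total V = 154*333.0381 = 51287.8674 mm^3
PD = 51287.8674 / 79165 = 0.648

0.648


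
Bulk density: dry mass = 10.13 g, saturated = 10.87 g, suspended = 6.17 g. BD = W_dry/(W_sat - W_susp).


BD = 10.13 / (10.87 - 6.17) = 10.13 / 4.7 = 2.155 g/cm^3

2.155


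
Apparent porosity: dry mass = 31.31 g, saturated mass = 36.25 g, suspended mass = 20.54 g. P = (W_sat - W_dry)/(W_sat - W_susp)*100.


P = (36.25 - 31.31) / (36.25 - 20.54) * 100 = 4.94 / 15.71 * 100 = 31.4%

31.4


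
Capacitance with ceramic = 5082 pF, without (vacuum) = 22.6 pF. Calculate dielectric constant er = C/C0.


er = 5082 / 22.6 = 224.87

224.87


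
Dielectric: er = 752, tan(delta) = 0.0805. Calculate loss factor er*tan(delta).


Loss = 752 * 0.0805 = 60.536

60.536


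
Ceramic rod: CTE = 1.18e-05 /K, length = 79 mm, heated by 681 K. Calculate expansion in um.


dL = 1.18e-05 * 79 * 681 * 1000 = 634.828 um

634.828


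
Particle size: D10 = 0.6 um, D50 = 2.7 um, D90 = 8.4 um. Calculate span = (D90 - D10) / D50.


Span = (8.4 - 0.6) / 2.7 = 7.8 / 2.7 = 2.889

2.889


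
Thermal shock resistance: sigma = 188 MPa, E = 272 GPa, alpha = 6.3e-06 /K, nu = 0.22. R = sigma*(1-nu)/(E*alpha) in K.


R = 188*(1-0.22)/(272*1000*6.3e-06) = 86 K

86


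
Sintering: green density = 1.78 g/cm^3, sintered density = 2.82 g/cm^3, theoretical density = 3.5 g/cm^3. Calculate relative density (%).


Relative = 2.82 / 3.5 * 100 = 80.6%

80.6


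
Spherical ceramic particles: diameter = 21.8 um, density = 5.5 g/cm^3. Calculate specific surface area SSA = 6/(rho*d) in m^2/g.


SSA = 6 / (5.5 * 21.8) = 0.05 m^2/g

0.05


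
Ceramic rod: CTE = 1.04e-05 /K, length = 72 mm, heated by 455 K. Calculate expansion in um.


dL = 1.04e-05 * 72 * 455 * 1000 = 340.704 um

340.704


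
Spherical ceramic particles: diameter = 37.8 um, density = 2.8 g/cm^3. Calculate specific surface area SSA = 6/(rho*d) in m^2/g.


SSA = 6 / (2.8 * 37.8) = 0.057 m^2/g

0.057


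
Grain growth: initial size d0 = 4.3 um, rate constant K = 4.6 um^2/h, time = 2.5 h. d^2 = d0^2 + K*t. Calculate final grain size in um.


d^2 = 4.3^2 + 4.6*2.5 = 29.99
d = sqrt(29.99) = 5.48 um

5.48


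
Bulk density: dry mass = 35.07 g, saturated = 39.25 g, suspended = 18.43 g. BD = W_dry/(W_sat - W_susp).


BD = 35.07 / (39.25 - 18.43) = 35.07 / 20.82 = 1.684 g/cm^3

1.684


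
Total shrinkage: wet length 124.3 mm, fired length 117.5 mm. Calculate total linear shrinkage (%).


TS = (124.3 - 117.5) / 124.3 * 100 = 5.47%

5.47


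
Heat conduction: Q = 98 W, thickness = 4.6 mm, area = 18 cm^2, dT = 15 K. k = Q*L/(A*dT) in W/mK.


k = 98*4.6/1000/(18/10000*15) = 16.7 W/mK

16.7


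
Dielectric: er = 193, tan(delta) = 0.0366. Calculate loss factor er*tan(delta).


Loss = 193 * 0.0366 = 7.064

7.064


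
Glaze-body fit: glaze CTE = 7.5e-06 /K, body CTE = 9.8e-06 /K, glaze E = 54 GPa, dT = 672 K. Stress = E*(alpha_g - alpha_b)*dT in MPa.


Stress = 54*1000*(7.5e-06 - 9.8e-06)*672 = -83.5 MPa

-83.5


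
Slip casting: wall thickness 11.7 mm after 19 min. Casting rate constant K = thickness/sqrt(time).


K = 11.7 / sqrt(19) = 11.7 / 4.3589 = 2.684 mm/min^0.5

2.684


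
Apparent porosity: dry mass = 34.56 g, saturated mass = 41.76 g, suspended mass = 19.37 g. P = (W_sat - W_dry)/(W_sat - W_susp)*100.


P = (41.76 - 34.56) / (41.76 - 19.37) * 100 = 7.2 / 22.39 * 100 = 32.2%

32.2


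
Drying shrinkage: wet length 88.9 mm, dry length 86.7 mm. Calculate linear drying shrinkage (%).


DS = (88.9 - 86.7) / 88.9 * 100 = 2.47%

2.47


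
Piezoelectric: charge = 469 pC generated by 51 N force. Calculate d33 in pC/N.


d33 = 469 / 51 = 9.2 pC/N

9.2


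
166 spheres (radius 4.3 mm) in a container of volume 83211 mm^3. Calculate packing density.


V_sphere = 4/3*pi*4.3^3 = 333.0381 mm^3
Total V = 166*333.0381 = 55284.3246 mm^3
PD = 55284.3246 / 83211 = 0.664

0.664


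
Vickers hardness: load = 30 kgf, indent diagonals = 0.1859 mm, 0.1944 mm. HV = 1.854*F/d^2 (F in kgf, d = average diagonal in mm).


d_avg = (0.1859+0.1944)/2 = 0.19015 mm
HV = 1.854*30/0.19015^2 = 1538

1538


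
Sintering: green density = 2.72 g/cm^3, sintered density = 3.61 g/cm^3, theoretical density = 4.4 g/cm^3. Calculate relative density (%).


Relative = 3.61 / 4.4 * 100 = 82.0%

82.0


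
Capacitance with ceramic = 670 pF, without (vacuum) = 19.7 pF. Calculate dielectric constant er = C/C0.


er = 670 / 19.7 = 34.01

34.01


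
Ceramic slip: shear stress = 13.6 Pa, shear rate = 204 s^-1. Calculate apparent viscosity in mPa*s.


eta = tau/gamma * 1000 = 13.6/204 * 1000 = 66.7 mPa*s

66.7


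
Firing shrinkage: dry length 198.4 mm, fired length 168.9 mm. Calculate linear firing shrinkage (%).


FS = (198.4 - 168.9) / 198.4 * 100 = 14.87%

14.87


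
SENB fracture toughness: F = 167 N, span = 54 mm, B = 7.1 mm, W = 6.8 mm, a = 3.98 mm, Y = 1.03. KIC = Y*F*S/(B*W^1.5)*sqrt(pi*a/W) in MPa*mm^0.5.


KIC = 1.03*167*54/(7.1*6.8^1.5)*sqrt(pi*3.98/6.8) = 100.04

100.04


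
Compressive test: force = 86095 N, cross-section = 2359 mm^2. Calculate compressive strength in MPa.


CS = 86095 / 2359 = 36.5 MPa

36.5


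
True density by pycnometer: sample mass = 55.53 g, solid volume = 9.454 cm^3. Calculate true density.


TD = 55.53 / 9.454 = 5.874 g/cm^3

5.874


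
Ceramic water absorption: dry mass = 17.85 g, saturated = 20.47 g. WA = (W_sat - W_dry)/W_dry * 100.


WA = (20.47 - 17.85) / 17.85 * 100 = 14.68%

14.68


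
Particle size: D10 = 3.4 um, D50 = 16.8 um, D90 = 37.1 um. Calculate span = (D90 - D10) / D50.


Span = (37.1 - 3.4) / 16.8 = 33.7 / 16.8 = 2.006

2.006


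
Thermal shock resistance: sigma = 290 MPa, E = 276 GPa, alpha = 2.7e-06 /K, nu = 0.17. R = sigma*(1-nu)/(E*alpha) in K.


R = 290*(1-0.17)/(276*1000*2.7e-06) = 323 K

323


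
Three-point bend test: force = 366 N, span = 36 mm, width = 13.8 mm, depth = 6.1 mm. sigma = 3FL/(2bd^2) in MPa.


sigma = 3*366*36/(2*13.8*6.1^2) = 38.5 MPa

38.5


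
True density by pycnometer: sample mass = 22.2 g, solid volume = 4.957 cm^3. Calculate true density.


TD = 22.2 / 4.957 = 4.479 g/cm^3

4.479


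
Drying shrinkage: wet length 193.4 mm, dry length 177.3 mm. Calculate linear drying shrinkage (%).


DS = (193.4 - 177.3) / 193.4 * 100 = 8.32%

8.32


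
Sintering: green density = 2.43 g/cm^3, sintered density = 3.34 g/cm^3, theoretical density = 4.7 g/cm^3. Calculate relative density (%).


Relative = 3.34 / 4.7 * 100 = 71.1%

71.1


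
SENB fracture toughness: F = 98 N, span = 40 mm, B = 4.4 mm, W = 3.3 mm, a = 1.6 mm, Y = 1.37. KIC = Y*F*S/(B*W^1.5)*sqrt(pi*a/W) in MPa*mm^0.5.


KIC = 1.37*98*40/(4.4*3.3^1.5)*sqrt(pi*1.6/3.3) = 251.28

251.28


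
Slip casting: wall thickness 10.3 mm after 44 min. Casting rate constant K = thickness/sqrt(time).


K = 10.3 / sqrt(44) = 10.3 / 6.6332 = 1.553 mm/min^0.5

1.553


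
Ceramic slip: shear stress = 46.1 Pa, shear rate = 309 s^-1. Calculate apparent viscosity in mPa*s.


eta = tau/gamma * 1000 = 46.1/309 * 1000 = 149.2 mPa*s

149.2


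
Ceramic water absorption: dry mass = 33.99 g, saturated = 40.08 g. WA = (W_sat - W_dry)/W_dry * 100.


WA = (40.08 - 33.99) / 33.99 * 100 = 17.92%

17.92


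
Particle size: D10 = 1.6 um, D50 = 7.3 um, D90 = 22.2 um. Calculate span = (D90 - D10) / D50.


Span = (22.2 - 1.6) / 7.3 = 20.6 / 7.3 = 2.822

2.822


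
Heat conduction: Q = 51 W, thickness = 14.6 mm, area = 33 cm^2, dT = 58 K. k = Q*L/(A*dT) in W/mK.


k = 51*14.6/1000/(33/10000*58) = 3.89 W/mK

3.89


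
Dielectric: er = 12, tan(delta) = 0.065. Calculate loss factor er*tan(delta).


Loss = 12 * 0.065 = 0.78

0.78


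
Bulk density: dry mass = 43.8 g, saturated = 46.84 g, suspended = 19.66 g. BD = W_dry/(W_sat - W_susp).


BD = 43.8 / (46.84 - 19.66) = 43.8 / 27.18 = 1.611 g/cm^3

1.611


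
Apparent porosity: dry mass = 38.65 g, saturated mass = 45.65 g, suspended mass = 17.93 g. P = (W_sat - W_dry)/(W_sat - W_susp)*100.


P = (45.65 - 38.65) / (45.65 - 17.93) * 100 = 7.0 / 27.72 * 100 = 25.3%

25.3


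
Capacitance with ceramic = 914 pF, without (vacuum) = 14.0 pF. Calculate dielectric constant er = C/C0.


er = 914 / 14.0 = 65.29

65.29


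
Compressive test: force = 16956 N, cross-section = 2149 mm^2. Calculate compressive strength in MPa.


CS = 16956 / 2149 = 7.9 MPa

7.9


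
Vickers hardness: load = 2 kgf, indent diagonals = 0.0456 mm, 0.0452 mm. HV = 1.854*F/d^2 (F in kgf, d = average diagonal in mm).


d_avg = (0.0456+0.0452)/2 = 0.0454 mm
HV = 1.854*2/0.0454^2 = 1799

1799


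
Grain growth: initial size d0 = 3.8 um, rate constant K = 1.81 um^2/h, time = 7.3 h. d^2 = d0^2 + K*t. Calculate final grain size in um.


d^2 = 3.8^2 + 1.81*7.3 = 27.653
d = sqrt(27.653) = 5.26 um

5.26


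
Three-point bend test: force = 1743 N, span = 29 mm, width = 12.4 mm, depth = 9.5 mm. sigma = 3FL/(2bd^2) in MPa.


sigma = 3*1743*29/(2*12.4*9.5^2) = 67.8 MPa

67.8


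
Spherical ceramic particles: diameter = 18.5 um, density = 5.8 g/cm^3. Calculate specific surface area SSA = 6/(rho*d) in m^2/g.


SSA = 6 / (5.8 * 18.5) = 0.056 m^2/g

0.056


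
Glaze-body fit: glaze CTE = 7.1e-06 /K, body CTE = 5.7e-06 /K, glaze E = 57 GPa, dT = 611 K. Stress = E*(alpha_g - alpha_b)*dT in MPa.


Stress = 57*1000*(7.1e-06 - 5.7e-06)*611 = 48.8 MPa

48.8


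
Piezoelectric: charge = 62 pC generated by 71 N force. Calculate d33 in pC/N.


d33 = 62 / 71 = 0.9 pC/N

0.9


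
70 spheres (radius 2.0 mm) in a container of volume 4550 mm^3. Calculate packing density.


V_sphere = 4/3*pi*2.0^3 = 33.5103 mm^3
Total V = 70*33.5103 = 2345.721 mm^3
PD = 2345.721 / 4550 = 0.516

0.516


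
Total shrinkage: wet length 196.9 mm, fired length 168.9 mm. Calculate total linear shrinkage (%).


TS = (196.9 - 168.9) / 196.9 * 100 = 14.22%

14.22


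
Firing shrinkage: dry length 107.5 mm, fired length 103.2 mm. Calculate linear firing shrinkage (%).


FS = (107.5 - 103.2) / 107.5 * 100 = 4.0%

4.0


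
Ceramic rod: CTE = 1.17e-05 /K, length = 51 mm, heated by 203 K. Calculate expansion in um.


dL = 1.17e-05 * 51 * 203 * 1000 = 121.13 um

121.13


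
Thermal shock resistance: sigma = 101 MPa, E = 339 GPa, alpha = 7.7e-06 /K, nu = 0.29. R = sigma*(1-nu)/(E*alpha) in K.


R = 101*(1-0.29)/(339*1000*7.7e-06) = 27 K

27


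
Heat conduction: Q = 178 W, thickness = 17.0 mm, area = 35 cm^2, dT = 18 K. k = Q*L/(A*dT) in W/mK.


k = 178*17.0/1000/(35/10000*18) = 48.03 W/mK

48.03


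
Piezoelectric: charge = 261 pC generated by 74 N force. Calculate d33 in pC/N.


d33 = 261 / 74 = 3.5 pC/N

3.5


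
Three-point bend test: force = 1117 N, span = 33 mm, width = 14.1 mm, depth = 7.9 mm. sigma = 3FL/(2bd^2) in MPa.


sigma = 3*1117*33/(2*14.1*7.9^2) = 62.8 MPa

62.8


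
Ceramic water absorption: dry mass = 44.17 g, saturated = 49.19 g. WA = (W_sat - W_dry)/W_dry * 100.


WA = (49.19 - 44.17) / 44.17 * 100 = 11.37%

11.37


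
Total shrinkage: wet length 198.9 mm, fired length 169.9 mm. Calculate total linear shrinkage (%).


TS = (198.9 - 169.9) / 198.9 * 100 = 14.58%

14.58


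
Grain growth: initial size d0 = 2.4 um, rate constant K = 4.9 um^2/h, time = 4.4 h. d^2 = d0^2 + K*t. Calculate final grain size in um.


d^2 = 2.4^2 + 4.9*4.4 = 27.32
d = sqrt(27.32) = 5.23 um

5.23


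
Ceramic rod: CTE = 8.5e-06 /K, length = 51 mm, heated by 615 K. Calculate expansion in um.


dL = 8.5e-06 * 51 * 615 * 1000 = 266.603 um

266.603


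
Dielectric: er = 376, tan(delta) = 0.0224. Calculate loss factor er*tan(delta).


Loss = 376 * 0.0224 = 8.422

8.422


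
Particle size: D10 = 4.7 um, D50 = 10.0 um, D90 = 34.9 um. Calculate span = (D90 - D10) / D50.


Span = (34.9 - 4.7) / 10.0 = 30.2 / 10.0 = 3.02

3.02


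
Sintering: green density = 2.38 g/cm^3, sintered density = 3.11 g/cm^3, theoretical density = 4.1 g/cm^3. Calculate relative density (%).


Relative = 3.11 / 4.1 * 100 = 75.9%

75.9


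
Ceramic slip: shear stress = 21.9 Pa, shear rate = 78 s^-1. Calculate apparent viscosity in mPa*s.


eta = tau/gamma * 1000 = 21.9/78 * 1000 = 280.8 mPa*s

280.8


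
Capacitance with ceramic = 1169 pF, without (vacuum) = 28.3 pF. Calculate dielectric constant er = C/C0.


er = 1169 / 28.3 = 41.31

41.31


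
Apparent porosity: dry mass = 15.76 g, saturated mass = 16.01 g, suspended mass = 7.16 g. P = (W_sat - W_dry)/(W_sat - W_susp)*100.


P = (16.01 - 15.76) / (16.01 - 7.16) * 100 = 0.25 / 8.85 * 100 = 2.8%

2.8


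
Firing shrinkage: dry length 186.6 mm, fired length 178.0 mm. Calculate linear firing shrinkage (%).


FS = (186.6 - 178.0) / 186.6 * 100 = 4.61%

4.61


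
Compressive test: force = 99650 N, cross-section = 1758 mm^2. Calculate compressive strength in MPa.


CS = 99650 / 1758 = 56.7 MPa

56.7


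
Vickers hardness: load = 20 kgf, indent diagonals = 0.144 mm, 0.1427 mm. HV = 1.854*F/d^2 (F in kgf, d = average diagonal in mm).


d_avg = (0.144+0.1427)/2 = 0.14335 mm
HV = 1.854*20/0.14335^2 = 1804

1804


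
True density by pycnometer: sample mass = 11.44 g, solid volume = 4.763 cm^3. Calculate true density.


TD = 11.44 / 4.763 = 2.402 g/cm^3

2.402


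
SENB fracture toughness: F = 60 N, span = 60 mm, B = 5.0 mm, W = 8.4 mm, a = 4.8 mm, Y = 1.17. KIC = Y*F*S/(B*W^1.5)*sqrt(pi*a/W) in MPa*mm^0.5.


KIC = 1.17*60*60/(5.0*8.4^1.5)*sqrt(pi*4.8/8.4) = 46.36

46.36


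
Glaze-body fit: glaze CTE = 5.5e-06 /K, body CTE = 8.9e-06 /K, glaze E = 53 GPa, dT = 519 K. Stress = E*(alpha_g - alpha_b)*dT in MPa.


Stress = 53*1000*(5.5e-06 - 8.9e-06)*519 = -93.5 MPa

-93.5


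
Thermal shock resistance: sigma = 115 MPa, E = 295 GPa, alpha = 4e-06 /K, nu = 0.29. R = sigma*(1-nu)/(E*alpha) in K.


R = 115*(1-0.29)/(295*1000*4e-06) = 69 K

69


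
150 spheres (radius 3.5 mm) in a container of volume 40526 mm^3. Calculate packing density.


V_sphere = 4/3*pi*3.5^3 = 179.5944 mm^3
Total V = 150*179.5944 = 26939.16 mm^3
PD = 26939.16 / 40526 = 0.665

0.665
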